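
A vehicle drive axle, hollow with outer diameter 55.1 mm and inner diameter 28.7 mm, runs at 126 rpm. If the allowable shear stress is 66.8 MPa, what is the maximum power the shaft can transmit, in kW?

26.8 kW

J = π(d_o⁴ − d_i⁴)/32 = π(0.0551⁴ − 0.0287⁴)/32 = 8.383×10^-7 m⁴.
T_max = τ_allow·J/r = 6.68×10^7 × 8.383×10^-7 / 0.0276 = 2033 N·m.
ω = 2π·126/60 = 13.19 rad/s, so P_max = T_max·ω = 2.682×10^4 W.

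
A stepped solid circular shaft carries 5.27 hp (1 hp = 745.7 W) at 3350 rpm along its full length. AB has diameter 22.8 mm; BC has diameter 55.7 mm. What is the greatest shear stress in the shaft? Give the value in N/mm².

4.81 N/mm²

ω = 2π·3350/60 = 350.8 rad/s, so T = P/ω = 5.27×745.7 / 350.8 = 11.20 N·m.
Under the same torque, τ_max = 16T/(πd³) is largest where d is smallest — segment AB (d = 22.8 mm).
τ_max = 16·11.20/(π·(0.0228)³) = 4.814×10^6 Pa.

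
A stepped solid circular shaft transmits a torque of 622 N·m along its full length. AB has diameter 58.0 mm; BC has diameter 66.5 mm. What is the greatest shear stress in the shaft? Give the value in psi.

2350 psi

Under the same torque, τ_max = 16T/(πd³) is largest where d is smallest — segment AB (d = 58.0 mm).
τ_max = 16·622.0/(π·(0.0580)³) = 1.624×10^7 Pa.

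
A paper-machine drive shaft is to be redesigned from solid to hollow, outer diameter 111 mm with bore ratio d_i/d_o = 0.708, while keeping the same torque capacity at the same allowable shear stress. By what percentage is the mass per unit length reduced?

Equal τ_max and T ⇒ the solid shaft needs d_s³ = d_o³(1−k⁴), so d_s = 111·(1−0.708⁴)^(1/3) = 100.8 mm.
Area ratio A_h/A_s = d_o²(1−k²)/d_s² = (1−k²)/(1−k⁴)^(2/3) = 0.6049.
Mass saving = 1 − 0.6049 = 39.5 %.

39.5 %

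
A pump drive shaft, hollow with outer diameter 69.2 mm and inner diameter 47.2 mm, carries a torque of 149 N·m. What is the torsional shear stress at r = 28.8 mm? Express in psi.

353 psi

J = π(d_o⁴ − d_i⁴)/32 = π(0.0692⁴ − 0.0472⁴)/32 = 1.764×10^-6 m⁴.
Shear stress varies linearly with radius: τ = T·r/J = 149.0 × 0.0288 / 1.764×10^-6 = 2.433×10^6 Pa.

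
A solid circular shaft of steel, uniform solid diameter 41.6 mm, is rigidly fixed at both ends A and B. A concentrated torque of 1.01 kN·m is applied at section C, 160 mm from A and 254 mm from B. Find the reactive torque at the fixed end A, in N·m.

620 N·m

With uniform GJ and both ends fixed, compatibility θ_AC = θ_CB gives T_A·a = T_B·b, together with T_A + T_B = T₀.
T_A = T₀·b/(a+b) = 1010·254/414.0 = 619.7 N·m; T_B = 390.3 N·m.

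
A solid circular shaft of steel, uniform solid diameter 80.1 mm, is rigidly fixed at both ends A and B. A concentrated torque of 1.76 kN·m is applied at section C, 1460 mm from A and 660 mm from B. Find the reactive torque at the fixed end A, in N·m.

548 N·m

With uniform GJ and both ends fixed, compatibility θ_AC = θ_CB gives T_A·a = T_B·b, together with T_A + T_B = T₀.
T_A = T₀·b/(a+b) = 1760·660/2120 = 547.9 N·m; T_B = 1212 N·m.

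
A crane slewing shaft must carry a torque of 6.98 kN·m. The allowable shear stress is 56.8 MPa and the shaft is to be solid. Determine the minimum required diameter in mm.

85.5 mm

For a solid shaft τ_max = 16T/(πd³), so d = (16T/(π τ_allow))^(1/3) = (16·6980/(π·5.68×10^7))^(1/3) = 0.08554 m.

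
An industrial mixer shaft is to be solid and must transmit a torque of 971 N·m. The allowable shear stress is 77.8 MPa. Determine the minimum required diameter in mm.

39.9 mm

For a solid shaft τ_max = 16T/(πd³), so d = (16T/(π τ_allow))^(1/3) = (16·971.0/(π·7.78×10^7))^(1/3) = 0.03991 m.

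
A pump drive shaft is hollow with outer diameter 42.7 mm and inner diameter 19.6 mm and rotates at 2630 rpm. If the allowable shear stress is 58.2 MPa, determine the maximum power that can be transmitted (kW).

J = π(d_o⁴ − d_i⁴)/32 = π(0.0427⁴ − 0.0196⁴)/32 = 3.119×10^-7 m⁴.
T_max = τ_allow·J/r = 5.82×10^7 × 3.119×10^-7 / 0.0214 = 850.2 N·m.
ω = 2π·2630/60 = 275.4 rad/s, so P_max = T_max·ω = 2.342×10^5 W.

234 kW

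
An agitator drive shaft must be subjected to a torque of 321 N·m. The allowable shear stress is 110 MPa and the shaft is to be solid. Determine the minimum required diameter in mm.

24.6 mm

For a solid shaft τ_max = 16T/(πd³), so d = (16T/(π τ_allow))^(1/3) = (16·321.0/(π·1.10×10^8))^(1/3) = 0.02459 m.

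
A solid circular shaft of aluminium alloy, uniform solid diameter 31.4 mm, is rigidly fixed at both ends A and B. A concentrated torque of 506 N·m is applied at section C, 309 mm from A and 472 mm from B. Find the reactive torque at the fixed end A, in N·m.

With uniform GJ and both ends fixed, compatibility θ_AC = θ_CB gives T_A·a = T_B·b, together with T_A + T_B = T₀.
T_A = T₀·b/(a+b) = 506.0·472/781.0 = 305.8 N·m; T_B = 200.2 N·m.

306 N·m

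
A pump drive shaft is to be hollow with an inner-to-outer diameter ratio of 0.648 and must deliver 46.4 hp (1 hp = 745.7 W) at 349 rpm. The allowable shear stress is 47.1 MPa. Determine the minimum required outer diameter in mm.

49.9 mm

ω = 2π·349/60 = 36.55 rad/s, so T = P/ω = 46.4×745.7 / 36.55 = 946.7 N·m.
For a hollow shaft with d_i/d_o = 0.648: τ_max = 16T/(π d_o³ (1−k⁴)), so d_o = [16T/(π τ_allow (1−k⁴))]^(1/3) = [16·946.7/(π·4.71×10^7·0.8237)]^(1/3) = 0.04990 m.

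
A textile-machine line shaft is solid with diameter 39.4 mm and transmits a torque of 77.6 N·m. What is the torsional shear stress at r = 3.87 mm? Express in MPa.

1.27 MPa

J = πd⁴/32 = π(0.0394)⁴/32 = 2.366×10^-7 m⁴.
Shear stress varies linearly with radius: τ = T·r/J = 77.60 × 0.00387 / 2.366×10^-7 = 1.269×10^6 Pa.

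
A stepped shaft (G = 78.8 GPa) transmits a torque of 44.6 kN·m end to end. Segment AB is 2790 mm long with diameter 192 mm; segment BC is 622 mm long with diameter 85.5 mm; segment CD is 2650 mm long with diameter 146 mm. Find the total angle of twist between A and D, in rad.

J_AB = π(0.192)⁴/32 = 1.33×10^-4 m⁴; J_BC = π(0.0855)⁴/32 = 5.25×10^-6 m⁴; J_CD = π(0.146)⁴/32 = 4.46×10^-5 m⁴.
θ = (T/G)·Σ L_i/J_i = (44600/78.8×10⁹)·(2.79/1.33×10^-4 + 0.622/5.25×10^-6 + 2.65/4.46×10^-5) = 0.1126 rad.

0.113 rad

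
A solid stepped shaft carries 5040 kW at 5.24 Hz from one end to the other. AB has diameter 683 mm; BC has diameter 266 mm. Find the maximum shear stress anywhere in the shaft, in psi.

6010 psi

ω = 2π·5.24 = 32.92 rad/s, so T = P/ω = 5040×10³ / 32.92 = 153100 N·m.
Under the same torque, τ_max = 16T/(πd³) is largest where d is smallest — segment BC (d = 266 mm).
τ_max = 16·153100/(π·(0.266)³) = 4.142×10^7 Pa.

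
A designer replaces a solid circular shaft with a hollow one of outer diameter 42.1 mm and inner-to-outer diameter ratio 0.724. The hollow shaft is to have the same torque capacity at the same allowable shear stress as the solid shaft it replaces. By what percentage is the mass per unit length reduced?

Equal τ_max and T ⇒ the solid shaft needs d_s³ = d_o³(1−k⁴), so d_s = 42.1·(1−0.724⁴)^(1/3) = 37.82 mm.
Area ratio A_h/A_s = d_o²(1−k²)/d_s² = (1−k²)/(1−k⁴)^(2/3) = 0.5895.
Mass saving = 1 − 0.5895 = 41.1 %.

41.1 %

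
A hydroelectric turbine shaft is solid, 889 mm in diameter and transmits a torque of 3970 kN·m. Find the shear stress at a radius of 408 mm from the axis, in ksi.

J = πd⁴/32 = π(0.889)⁴/32 = 0.06132 m⁴.
Shear stress varies linearly with radius: τ = T·r/J = 3.970e6 × 0.408 / 0.06132 = 2.641×10^7 Pa.

3.83 ksi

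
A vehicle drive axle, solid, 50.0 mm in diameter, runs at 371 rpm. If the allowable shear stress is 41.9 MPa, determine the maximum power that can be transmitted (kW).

40.0 kW

J = πd⁴/32 = π(0.0500)⁴/32 = 6.136×10^-7 m⁴.
T_max = τ_allow·J/r = 4.19×10^7 × 6.136×10^-7 / 0.0250 = 1028 N·m.
ω = 2π·371/60 = 38.85 rad/s, so P_max = T_max·ω = 3.995×10^4 W.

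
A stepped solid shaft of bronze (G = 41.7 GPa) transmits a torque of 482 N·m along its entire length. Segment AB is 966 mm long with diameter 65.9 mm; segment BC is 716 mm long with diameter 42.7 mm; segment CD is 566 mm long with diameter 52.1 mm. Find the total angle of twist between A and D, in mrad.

40.4 mrad

J_AB = π(0.0659)⁴/32 = 1.85×10^-6 m⁴; J_BC = π(0.0427)⁴/32 = 3.26×10^-7 m⁴; J_CD = π(0.0521)⁴/32 = 7.23×10^-7 m⁴.
θ = (T/G)·Σ L_i/J_i = (482.0/41.7×10⁹)·(0.966/1.85×10^-6 + 0.716/3.26×10^-7 + 0.566/7.23×10^-7) = 0.04043 rad.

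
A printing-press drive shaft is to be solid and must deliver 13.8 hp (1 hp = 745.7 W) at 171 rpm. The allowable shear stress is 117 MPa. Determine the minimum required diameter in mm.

ω = 2π·171/60 = 17.91 rad/s, so T = P/ω = 13.8×745.7 / 17.91 = 574.7 N·m.
For a solid shaft τ_max = 16T/(πd³), so d = (16T/(π τ_allow))^(1/3) = (16·574.7/(π·1.17×10^8))^(1/3) = 0.02925 m.

29.2 mm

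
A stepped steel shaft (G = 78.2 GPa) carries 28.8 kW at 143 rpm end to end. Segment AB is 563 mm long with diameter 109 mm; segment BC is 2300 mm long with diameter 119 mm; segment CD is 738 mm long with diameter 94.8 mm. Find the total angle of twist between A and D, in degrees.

ω = 2π·143/60 = 14.97 rad/s, so T = P/ω = 28.8×10³ / 14.97 = 1923 N·m.
J_AB = π(0.109)⁴/32 = 1.39×10^-5 m⁴; J_BC = π(0.119)⁴/32 = 1.97×10^-5 m⁴; J_CD = π(0.0948)⁴/32 = 7.93×10^-6 m⁴.
θ = (T/G)·Σ L_i/J_i = (1923/78.2×10⁹)·(0.563/1.39×10^-5 + 2.30/1.97×10^-5 + 0.738/7.93×10^-6) = 6.161×10^-3 rad.

0.353°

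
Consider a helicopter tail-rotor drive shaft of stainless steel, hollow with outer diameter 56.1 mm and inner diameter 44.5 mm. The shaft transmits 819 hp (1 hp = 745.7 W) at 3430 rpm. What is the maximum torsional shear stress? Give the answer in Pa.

ω = 2π·3430/60 = 359.2 rad/s, so T = P/ω = 819×745.7 / 359.2 = 1700 N·m.
J = π(d_o⁴ − d_i⁴)/32 = π(0.0561⁴ − 0.0445⁴)/32 = 5.874×10^-7 m⁴.
τ_max = T·r/J = 1700 × 0.0281 / 5.874×10^-7 = 8.119×10^7 Pa.

8.12e7 Pa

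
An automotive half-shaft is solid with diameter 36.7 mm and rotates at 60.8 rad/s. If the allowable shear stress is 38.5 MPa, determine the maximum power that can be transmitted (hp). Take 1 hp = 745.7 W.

J = πd⁴/32 = π(0.0367)⁴/32 = 1.781×10^-7 m⁴.
T_max = τ_allow·J/r = 3.85×10^7 × 1.781×10^-7 / 0.0184 = 373.7 N·m.
ω = 60.8 rad/s, so P_max = T_max·ω = 2.272×10^4 W.

30.5 hp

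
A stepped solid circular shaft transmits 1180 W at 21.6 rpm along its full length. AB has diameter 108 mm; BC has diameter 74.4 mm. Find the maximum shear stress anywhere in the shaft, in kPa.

6450 kPa

ω = 2π·21.6/60 = 2.262 rad/s, so T = P/ω = 1180 / 2.262 = 521.7 N·m.
Under the same torque, τ_max = 16T/(πd³) is largest where d is smallest — segment BC (d = 74.4 mm).
τ_max = 16·521.7/(π·(0.0744)³) = 6.451×10^6 Pa.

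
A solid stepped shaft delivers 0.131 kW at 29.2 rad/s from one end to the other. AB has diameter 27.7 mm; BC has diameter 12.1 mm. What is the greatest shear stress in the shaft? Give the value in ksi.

1.87 ksi

ω = 29.2 rad/s, so T = P/ω = 0.131×10³ / 29.20 = 4.486 N·m.
Under the same torque, τ_max = 16T/(πd³) is largest where d is smallest — segment BC (d = 12.1 mm).
τ_max = 16·4.486/(π·(0.0121)³) = 1.290×10^7 Pa.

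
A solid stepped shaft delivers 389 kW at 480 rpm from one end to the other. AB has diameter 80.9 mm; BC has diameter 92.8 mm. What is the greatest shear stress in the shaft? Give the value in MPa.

ω = 2π·480/60 = 50.27 rad/s, so T = P/ω = 389×10³ / 50.27 = 7739 N·m.
Under the same torque, τ_max = 16T/(πd³) is largest where d is smallest — segment AB (d = 80.9 mm).
τ_max = 16·7739/(π·(0.0809)³) = 7.444×10^7 Pa.

74.4 MPa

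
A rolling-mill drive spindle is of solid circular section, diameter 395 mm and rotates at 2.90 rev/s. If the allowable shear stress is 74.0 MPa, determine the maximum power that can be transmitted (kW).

J = πd⁴/32 = π(0.395)⁴/32 = 2.390×10^-3 m⁴.
T_max = τ_allow·J/r = 7.40×10^7 × 2.390×10^-3 / 0.198 = 895500 N·m.
ω = 2π·2.90 = 18.22 rad/s, so P_max = T_max·ω = 1.632×10^7 W.

16300 kW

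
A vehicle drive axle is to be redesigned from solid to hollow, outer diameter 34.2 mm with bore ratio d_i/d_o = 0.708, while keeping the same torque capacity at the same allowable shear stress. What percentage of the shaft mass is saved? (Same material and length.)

39.5 %

Equal τ_max and T ⇒ the solid shaft needs d_s³ = d_o³(1−k⁴), so d_s = 34.2·(1−0.708⁴)^(1/3) = 31.06 mm.
Area ratio A_h/A_s = d_o²(1−k²)/d_s² = (1−k²)/(1−k⁴)^(2/3) = 0.6049.
Mass saving = 1 − 0.6049 = 39.5 %.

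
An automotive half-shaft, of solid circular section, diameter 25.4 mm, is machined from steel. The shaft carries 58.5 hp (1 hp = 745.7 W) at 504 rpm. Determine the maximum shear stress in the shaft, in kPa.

257000 kPa

ω = 2π·504/60 = 52.78 rad/s, so T = P/ω = 58.5×745.7 / 52.78 = 826.5 N·m.
J = πd⁴/32 = π(0.0254)⁴/32 = 4.086×10^-8 m⁴.
τ_max = T·r/J = 826.5 × 0.0127 / 4.086×10^-8 = 2.569×10^8 Pa.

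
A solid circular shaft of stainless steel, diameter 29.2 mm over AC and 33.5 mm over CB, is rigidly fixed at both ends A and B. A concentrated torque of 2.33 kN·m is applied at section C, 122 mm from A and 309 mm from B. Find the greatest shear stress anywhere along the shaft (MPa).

Compatibility: T_A·a/J_AC = T_B·b/J_CB with T_A + T_B = T₀.
J_AC = 7.14×10^-8 m⁴, J_CB = 1.24×10^-7 m⁴, so T_A = T₀·(J_AC/a)/((J_AC/a)+(J_CB/b)) = 1384 N·m, T_B = 946.4 N·m.
τ in each portion: τ_AC = 2.83×10^8 Pa, τ_CB = 1.28×10^8 Pa; maximum is in AC.
τ_max = T_AC·r/J = 1384·0.0146/7.14×10^-8 = 2.830×10^8 Pa.

283 MPa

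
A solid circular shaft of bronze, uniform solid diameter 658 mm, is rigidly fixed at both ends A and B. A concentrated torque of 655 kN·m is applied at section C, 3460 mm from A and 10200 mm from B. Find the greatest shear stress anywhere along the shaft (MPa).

8.74 MPa

With uniform GJ and both ends fixed, compatibility θ_AC = θ_CB gives T_A·a = T_B·b, together with T_A + T_B = T₀.
T_A = T₀·b/(a+b) = 655000·10200/13660 = 489100 N·m; T_B = 165900 N·m.
τ in each portion: τ_AC = 8.74×10^6 Pa, τ_CB = 2.97×10^6 Pa; maximum is in AC.
τ_max = T_AC·r/J = 489100·0.329/0.0184 = 8.743×10^6 Pa.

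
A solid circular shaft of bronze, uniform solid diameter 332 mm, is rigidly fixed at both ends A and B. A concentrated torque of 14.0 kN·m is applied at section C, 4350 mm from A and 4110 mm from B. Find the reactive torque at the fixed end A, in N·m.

6800 N·m

With uniform GJ and both ends fixed, compatibility θ_AC = θ_CB gives T_A·a = T_B·b, together with T_A + T_B = T₀.
T_A = T₀·b/(a+b) = 14000·4110/8460 = 6801 N·m; T_B = 7199 N·m.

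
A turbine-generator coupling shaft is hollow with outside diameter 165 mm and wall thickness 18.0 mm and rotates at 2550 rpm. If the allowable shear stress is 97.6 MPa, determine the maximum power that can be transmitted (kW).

14400 kW

J = π(d_o⁴ − d_i⁴)/32 = π(0.165⁴ − 0.129⁴)/32 = 4.558×10^-5 m⁴.
T_max = τ_allow·J/r = 9.76×10^7 × 4.558×10^-5 / 0.0825 = 53920 N·m.
ω = 2π·2550/60 = 267.0 rad/s, so P_max = T_max·ω = 1.440×10^7 W.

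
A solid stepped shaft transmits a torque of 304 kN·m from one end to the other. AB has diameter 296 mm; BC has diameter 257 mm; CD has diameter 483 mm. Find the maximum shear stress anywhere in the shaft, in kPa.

91200 kPa

Under the same torque, τ_max = 16T/(πd³) is largest where d is smallest — segment BC (d = 257 mm).
τ_max = 16·304000/(π·(0.257)³) = 9.121×10^7 Pa.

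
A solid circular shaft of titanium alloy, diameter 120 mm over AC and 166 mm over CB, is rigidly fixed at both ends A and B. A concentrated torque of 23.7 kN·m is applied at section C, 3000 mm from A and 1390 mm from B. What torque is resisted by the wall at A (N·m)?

2660 N·m

Compatibility: T_A·a/J_AC = T_B·b/J_CB with T_A + T_B = T₀.
J_AC = 2.04×10^-5 m⁴, J_CB = 7.45×10^-5 m⁴, so T_A = T₀·(J_AC/a)/((J_AC/a)+(J_CB/b)) = 2662 N·m, T_B = 21040 N·m.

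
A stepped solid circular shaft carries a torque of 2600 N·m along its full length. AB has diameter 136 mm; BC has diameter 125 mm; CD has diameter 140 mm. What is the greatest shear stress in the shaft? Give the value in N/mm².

Under the same torque, τ_max = 16T/(πd³) is largest where d is smallest — segment BC (d = 125 mm).
τ_max = 16·2600/(π·(0.125)³) = 6.780×10^6 Pa.

6.78 N/mm²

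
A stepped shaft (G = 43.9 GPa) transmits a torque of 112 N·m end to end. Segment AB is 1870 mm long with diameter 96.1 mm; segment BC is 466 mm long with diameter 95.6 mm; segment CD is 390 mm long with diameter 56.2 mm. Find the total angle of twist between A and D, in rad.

0.00173 rad

J_AB = π(0.0961)⁴/32 = 8.37×10^-6 m⁴; J_BC = π(0.0956)⁴/32 = 8.20×10^-6 m⁴; J_CD = π(0.0562)⁴/32 = 9.79×10^-7 m⁴.
θ = (T/G)·Σ L_i/J_i = (112.0/43.9×10⁹)·(1.87/8.37×10^-6 + 0.466/8.20×10^-6 + 0.390/9.79×10^-7) = 1.731×10^-3 rad.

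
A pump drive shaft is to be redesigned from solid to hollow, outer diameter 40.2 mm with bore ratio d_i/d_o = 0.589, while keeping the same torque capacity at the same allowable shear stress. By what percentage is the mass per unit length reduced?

28.9 %

Equal τ_max and T ⇒ the solid shaft needs d_s³ = d_o³(1−k⁴), so d_s = 40.2·(1−0.589⁴)^(1/3) = 38.52 mm.
Area ratio A_h/A_s = d_o²(1−k²)/d_s² = (1−k²)/(1−k⁴)^(2/3) = 0.7114.
Mass saving = 1 − 0.7114 = 28.9 %.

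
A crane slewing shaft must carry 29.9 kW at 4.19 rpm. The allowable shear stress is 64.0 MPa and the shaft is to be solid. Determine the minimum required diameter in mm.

ω = 2π·4.19/60 = 0.4388 rad/s, so T = P/ω = 29.9×10³ / 0.4388 = 68140 N·m.
For a solid shaft τ_max = 16T/(πd³), so d = (16T/(π τ_allow))^(1/3) = (16·68140/(π·6.40×10^7))^(1/3) = 0.1757 m.

176 mm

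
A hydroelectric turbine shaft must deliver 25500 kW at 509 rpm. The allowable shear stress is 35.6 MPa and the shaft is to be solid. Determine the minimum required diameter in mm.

ω = 2π·509/60 = 53.30 rad/s, so T = P/ω = 25500×10³ / 53.30 = 478400 N·m.
For a solid shaft τ_max = 16T/(πd³), so d = (16T/(π τ_allow))^(1/3) = (16·478400/(π·3.56×10^7))^(1/3) = 0.4090 m.

409 mm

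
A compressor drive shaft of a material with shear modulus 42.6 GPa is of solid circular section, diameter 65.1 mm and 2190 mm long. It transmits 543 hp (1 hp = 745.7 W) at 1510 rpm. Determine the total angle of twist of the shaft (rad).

0.0747 rad

ω = 2π·1510/60 = 158.1 rad/s, so T = P/ω = 543×745.7 / 158.1 = 2561 N·m.
J = πd⁴/32 = π(0.0651)⁴/32 = 1.763×10^-6 m⁴.
θ = T·L/(G·J) = 2561 × 2.19 / (42.6×10⁹ × 1.763×10^-6) = 0.07466 rad.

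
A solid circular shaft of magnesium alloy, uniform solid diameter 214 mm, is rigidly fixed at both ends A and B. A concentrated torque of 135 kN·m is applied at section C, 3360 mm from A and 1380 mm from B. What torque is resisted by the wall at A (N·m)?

39300 N·m

With uniform GJ and both ends fixed, compatibility θ_AC = θ_CB gives T_A·a = T_B·b, together with T_A + T_B = T₀.
T_A = T₀·b/(a+b) = 135000·1380/4740 = 39300 N·m; T_B = 95700 N·m.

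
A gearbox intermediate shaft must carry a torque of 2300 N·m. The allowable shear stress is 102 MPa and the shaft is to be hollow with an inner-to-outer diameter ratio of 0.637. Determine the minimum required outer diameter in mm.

51.6 mm

For a hollow shaft with d_i/d_o = 0.637: τ_max = 16T/(π d_o³ (1−k⁴)), so d_o = [16T/(π τ_allow (1−k⁴))]^(1/3) = [16·2300/(π·1.02×10^8·0.8354)]^(1/3) = 0.05161 m.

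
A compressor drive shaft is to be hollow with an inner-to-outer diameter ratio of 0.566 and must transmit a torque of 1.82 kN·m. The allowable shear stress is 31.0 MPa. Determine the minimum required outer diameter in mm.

For a hollow shaft with d_i/d_o = 0.566: τ_max = 16T/(π d_o³ (1−k⁴)), so d_o = [16T/(π τ_allow (1−k⁴))]^(1/3) = [16·1820/(π·3.10×10^7·0.8974)]^(1/3) = 0.06933 m.

69.3 mm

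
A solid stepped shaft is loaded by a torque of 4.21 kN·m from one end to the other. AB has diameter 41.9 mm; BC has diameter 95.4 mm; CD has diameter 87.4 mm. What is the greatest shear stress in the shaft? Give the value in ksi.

Under the same torque, τ_max = 16T/(πd³) is largest where d is smallest — segment AB (d = 41.9 mm).
τ_max = 16·4210/(π·(0.0419)³) = 2.915×10^8 Pa.

42.3 ksi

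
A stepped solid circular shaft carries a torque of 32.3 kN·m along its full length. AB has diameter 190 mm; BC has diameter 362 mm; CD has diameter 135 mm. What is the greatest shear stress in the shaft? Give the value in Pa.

6.69e7 Pa

Under the same torque, τ_max = 16T/(πd³) is largest where d is smallest — segment CD (d = 135 mm).
τ_max = 16·32300/(π·(0.135)³) = 6.686×10^7 Pa.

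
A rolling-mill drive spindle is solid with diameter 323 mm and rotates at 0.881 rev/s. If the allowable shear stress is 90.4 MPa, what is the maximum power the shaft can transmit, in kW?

3310 kW

J = πd⁴/32 = π(0.323)⁴/32 = 1.069×10^-3 m⁴.
T_max = τ_allow·J/r = 9.04×10^7 × 1.069×10^-3 / 0.162 = 598100 N·m.
ω = 2π·0.881 = 5.535 rad/s, so P_max = T_max·ω = 3.311×10^6 W.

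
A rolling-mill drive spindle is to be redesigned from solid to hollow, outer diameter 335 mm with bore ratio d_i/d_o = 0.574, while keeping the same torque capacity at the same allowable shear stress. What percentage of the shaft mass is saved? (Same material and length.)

Equal τ_max and T ⇒ the solid shaft needs d_s³ = d_o³(1−k⁴), so d_s = 335·(1−0.574⁴)^(1/3) = 322.4 mm.
Area ratio A_h/A_s = d_o²(1−k²)/d_s² = (1−k²)/(1−k⁴)^(2/3) = 0.7239.
Mass saving = 1 − 0.7239 = 27.6 %.

27.6 %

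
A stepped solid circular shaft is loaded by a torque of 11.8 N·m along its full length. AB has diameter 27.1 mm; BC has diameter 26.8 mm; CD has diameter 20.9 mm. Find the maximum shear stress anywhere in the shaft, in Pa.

6.58e6 Pa

Under the same torque, τ_max = 16T/(πd³) is largest where d is smallest — segment CD (d = 20.9 mm).
τ_max = 16·11.80/(π·(0.0209)³) = 6.583×10^6 Pa.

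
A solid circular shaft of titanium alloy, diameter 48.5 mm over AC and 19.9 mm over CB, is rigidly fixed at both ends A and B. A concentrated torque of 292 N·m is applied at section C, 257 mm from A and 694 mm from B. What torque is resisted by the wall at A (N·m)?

Compatibility: T_A·a/J_AC = T_B·b/J_CB with T_A + T_B = T₀.
J_AC = 5.43×10^-7 m⁴, J_CB = 1.54×10^-8 m⁴, so T_A = T₀·(J_AC/a)/((J_AC/a)+(J_CB/b)) = 289.0 N·m, T_B = 3.033 N·m.

289 N·m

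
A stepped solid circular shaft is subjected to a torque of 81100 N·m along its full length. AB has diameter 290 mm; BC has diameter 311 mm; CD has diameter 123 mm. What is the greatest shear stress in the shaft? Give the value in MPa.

222 MPa

Under the same torque, τ_max = 16T/(πd³) is largest where d is smallest — segment CD (d = 123 mm).
τ_max = 16·81100/(π·(0.123)³) = 2.220×10^8 Pa.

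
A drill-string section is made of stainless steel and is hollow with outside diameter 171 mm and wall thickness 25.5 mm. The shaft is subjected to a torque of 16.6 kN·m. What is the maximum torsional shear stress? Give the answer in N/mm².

J = π(d_o⁴ − d_i⁴)/32 = π(0.171⁴ − 0.120⁴)/32 = 6.359×10^-5 m⁴.
τ_max = T·r/J = 16600 × 0.0855 / 6.359×10^-5 = 2.232×10^7 Pa.

22.3 N/mm²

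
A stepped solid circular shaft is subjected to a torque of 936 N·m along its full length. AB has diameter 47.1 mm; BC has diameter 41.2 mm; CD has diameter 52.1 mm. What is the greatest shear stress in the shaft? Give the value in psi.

9890 psi

Under the same torque, τ_max = 16T/(πd³) is largest where d is smallest — segment BC (d = 41.2 mm).
τ_max = 16·936.0/(π·(0.0412)³) = 6.816×10^7 Pa.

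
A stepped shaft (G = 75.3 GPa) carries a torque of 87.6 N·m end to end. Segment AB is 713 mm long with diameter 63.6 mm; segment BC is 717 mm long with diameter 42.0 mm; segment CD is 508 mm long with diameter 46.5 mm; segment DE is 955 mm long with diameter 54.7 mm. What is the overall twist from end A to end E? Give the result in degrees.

0.332°

J_AB = π(0.0636)⁴/32 = 1.61×10^-6 m⁴; J_BC = π(0.0420)⁴/32 = 3.05×10^-7 m⁴; J_CD = π(0.0465)⁴/32 = 4.59×10^-7 m⁴; J_DE = π(0.0547)⁴/32 = 8.79×10^-7 m⁴.
θ = (T/G)·Σ L_i/J_i = (87.60/75.3×10⁹)·(0.713/1.61×10^-6 + 0.717/3.05×10^-7 + 0.508/4.59×10^-7 + 0.955/8.79×10^-7) = 5.798×10^-3 rad.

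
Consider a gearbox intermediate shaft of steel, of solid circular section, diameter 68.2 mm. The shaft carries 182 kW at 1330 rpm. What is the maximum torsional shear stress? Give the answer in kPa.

ω = 2π·1330/60 = 139.3 rad/s, so T = P/ω = 182×10³ / 139.3 = 1307 N·m.
J = πd⁴/32 = π(0.0682)⁴/32 = 2.124×10^-6 m⁴.
τ_max = T·r/J = 1307 × 0.0341 / 2.124×10^-6 = 2.098×10^7 Pa.

21000 kPa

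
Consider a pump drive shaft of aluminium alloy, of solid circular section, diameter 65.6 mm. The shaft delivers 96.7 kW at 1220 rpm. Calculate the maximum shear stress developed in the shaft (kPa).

ω = 2π·1220/60 = 127.8 rad/s, so T = P/ω = 96.7×10³ / 127.8 = 756.9 N·m.
J = πd⁴/32 = π(0.0656)⁴/32 = 1.818×10^-6 m⁴.
τ_max = T·r/J = 756.9 × 0.0328 / 1.818×10^-6 = 1.366×10^7 Pa.

13700 kPa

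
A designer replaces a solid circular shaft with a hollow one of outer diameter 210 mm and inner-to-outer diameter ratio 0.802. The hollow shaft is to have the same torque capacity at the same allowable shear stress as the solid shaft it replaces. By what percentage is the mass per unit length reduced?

49.1 %

Equal τ_max and T ⇒ the solid shaft needs d_s³ = d_o³(1−k⁴), so d_s = 210·(1−0.802⁴)^(1/3) = 175.8 mm.
Area ratio A_h/A_s = d_o²(1−k²)/d_s² = (1−k²)/(1−k⁴)^(2/3) = 0.5093.
Mass saving = 1 − 0.5093 = 49.1 %.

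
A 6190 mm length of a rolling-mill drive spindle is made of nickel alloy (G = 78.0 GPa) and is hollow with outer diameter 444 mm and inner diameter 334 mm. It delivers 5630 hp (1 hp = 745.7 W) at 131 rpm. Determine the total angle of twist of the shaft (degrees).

ω = 2π·131/60 = 13.72 rad/s, so T = P/ω = 5630×745.7 / 13.72 = 306000 N·m.
J = π(d_o⁴ − d_i⁴)/32 = π(0.444⁴ − 0.334⁴)/32 = 2.594×10^-3 m⁴.
θ = T·L/(G·J) = 306000 × 6.19 / (78.0×10⁹ × 2.594×10^-3) = 9.364×10^-3 rad.

0.537°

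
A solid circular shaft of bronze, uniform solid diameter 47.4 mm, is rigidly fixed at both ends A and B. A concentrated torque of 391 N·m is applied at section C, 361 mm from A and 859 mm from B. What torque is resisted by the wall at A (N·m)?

275 N·m

With uniform GJ and both ends fixed, compatibility θ_AC = θ_CB gives T_A·a = T_B·b, together with T_A + T_B = T₀.
T_A = T₀·b/(a+b) = 391.0·859/1220 = 275.3 N·m; T_B = 115.7 N·m.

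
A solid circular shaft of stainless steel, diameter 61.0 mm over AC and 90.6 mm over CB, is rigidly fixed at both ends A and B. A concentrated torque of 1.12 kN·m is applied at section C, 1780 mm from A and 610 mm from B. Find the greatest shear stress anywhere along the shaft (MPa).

Compatibility: T_A·a/J_AC = T_B·b/J_CB with T_A + T_B = T₀.
J_AC = 1.36×10^-6 m⁴, J_CB = 6.61×10^-6 m⁴, so T_A = T₀·(J_AC/a)/((J_AC/a)+(J_CB/b)) = 73.68 N·m, T_B = 1046 N·m.
τ in each portion: τ_AC = 1.65×10^6 Pa, τ_CB = 7.17×10^6 Pa; maximum is in CB.
τ_max = T_CB·r/J = 1046·0.0453/6.61×10^-6 = 7.166×10^6 Pa.

7.17 MPa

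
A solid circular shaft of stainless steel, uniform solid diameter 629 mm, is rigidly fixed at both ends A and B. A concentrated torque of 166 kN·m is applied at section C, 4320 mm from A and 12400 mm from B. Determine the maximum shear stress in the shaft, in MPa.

With uniform GJ and both ends fixed, compatibility θ_AC = θ_CB gives T_A·a = T_B·b, together with T_A + T_B = T₀.
T_A = T₀·b/(a+b) = 166000·12400/16720 = 123100 N·m; T_B = 42890 N·m.
τ in each portion: τ_AC = 2.52×10^6 Pa, τ_CB = 8.78×10^5 Pa; maximum is in AC.
τ_max = T_AC·r/J = 123100·0.315/0.0154 = 2.519×10^6 Pa.

2.52 MPa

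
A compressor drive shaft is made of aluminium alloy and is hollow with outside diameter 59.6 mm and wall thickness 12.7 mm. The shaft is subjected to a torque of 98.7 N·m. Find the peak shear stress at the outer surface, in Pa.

J = π(d_o⁴ − d_i⁴)/32 = π(0.0596⁴ − 0.0342⁴)/32 = 1.104×10^-6 m⁴.
τ_max = T·r/J = 98.70 × 0.0298 / 1.104×10^-6 = 2.663×10^6 Pa.

2.66e6 Pa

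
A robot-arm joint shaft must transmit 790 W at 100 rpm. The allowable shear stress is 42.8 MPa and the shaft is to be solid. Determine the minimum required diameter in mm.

20.8 mm

ω = 2π·100/60 = 10.47 rad/s, so T = P/ω = 790 / 10.47 = 75.44 N·m.
For a solid shaft τ_max = 16T/(πd³), so d = (16T/(π τ_allow))^(1/3) = (16·75.44/(π·4.28×10^7))^(1/3) = 0.02078 m.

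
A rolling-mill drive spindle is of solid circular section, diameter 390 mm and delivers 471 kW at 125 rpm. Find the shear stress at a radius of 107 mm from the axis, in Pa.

1.70e6 Pa

ω = 2π·125/60 = 13.09 rad/s, so T = P/ω = 471×10³ / 13.09 = 35980 N·m.
J = πd⁴/32 = π(0.390)⁴/32 = 2.271×10^-3 m⁴.
Shear stress varies linearly with radius: τ = T·r/J = 35980 × 0.107 / 2.271×10^-3 = 1.695×10^6 Pa.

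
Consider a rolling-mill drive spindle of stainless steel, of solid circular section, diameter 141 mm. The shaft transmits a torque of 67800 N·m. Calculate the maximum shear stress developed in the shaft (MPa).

123 MPa

J = πd⁴/32 = π(0.141)⁴/32 = 3.880×10^-5 m⁴.
τ_max = T·r/J = 67800 × 0.0705 / 3.880×10^-5 = 1.232×10^8 Pa.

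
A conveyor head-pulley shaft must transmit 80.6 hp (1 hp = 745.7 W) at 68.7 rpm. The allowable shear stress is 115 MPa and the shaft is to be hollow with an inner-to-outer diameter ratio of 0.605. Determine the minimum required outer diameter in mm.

75.3 mm

ω = 2π·68.7/60 = 7.194 rad/s, so T = P/ω = 80.6×745.7 / 7.194 = 8354 N·m.
For a hollow shaft with d_i/d_o = 0.605: τ_max = 16T/(π d_o³ (1−k⁴)), so d_o = [16T/(π τ_allow (1−k⁴))]^(1/3) = [16·8354/(π·1.15×10^8·0.8660)]^(1/3) = 0.07532 m.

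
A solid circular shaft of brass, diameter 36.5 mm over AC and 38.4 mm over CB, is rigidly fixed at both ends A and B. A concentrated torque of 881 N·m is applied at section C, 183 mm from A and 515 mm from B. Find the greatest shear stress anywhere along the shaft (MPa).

Compatibility: T_A·a/J_AC = T_B·b/J_CB with T_A + T_B = T₀.
J_AC = 1.74×10^-7 m⁴, J_CB = 2.13×10^-7 m⁴, so T_A = T₀·(J_AC/a)/((J_AC/a)+(J_CB/b)) = 613.8 N·m, T_B = 267.2 N·m.
τ in each portion: τ_AC = 6.43×10^7 Pa, τ_CB = 2.40×10^7 Pa; maximum is in AC.
τ_max = T_AC·r/J = 613.8·0.0182/1.74×10^-7 = 6.429×10^7 Pa.

64.3 MPa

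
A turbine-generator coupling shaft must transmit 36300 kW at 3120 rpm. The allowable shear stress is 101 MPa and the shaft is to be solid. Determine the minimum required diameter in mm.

178 mm

ω = 2π·3120/60 = 326.7 rad/s, so T = P/ω = 36300×10³ / 326.7 = 111100 N·m.
For a solid shaft τ_max = 16T/(πd³), so d = (16T/(π τ_allow))^(1/3) = (16·111100/(π·1.01×10^8))^(1/3) = 0.1776 m.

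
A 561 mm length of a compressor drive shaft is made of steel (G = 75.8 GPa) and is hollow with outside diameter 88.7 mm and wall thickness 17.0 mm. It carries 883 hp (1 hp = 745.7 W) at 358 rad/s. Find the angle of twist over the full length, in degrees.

0.150°

ω = 358 rad/s, so T = P/ω = 883×745.7 / 358.0 = 1839 N·m.
J = π(d_o⁴ − d_i⁴)/32 = π(0.0887⁴ − 0.0547⁴)/32 = 5.198×10^-6 m⁴.
θ = T·L/(G·J) = 1839 × 0.561 / (75.8×10⁹ × 5.198×10^-6) = 2.619×10^-3 rad.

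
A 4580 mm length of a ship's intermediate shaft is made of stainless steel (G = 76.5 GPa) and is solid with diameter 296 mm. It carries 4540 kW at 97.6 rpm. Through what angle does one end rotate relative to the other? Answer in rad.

ω = 2π·97.6/60 = 10.22 rad/s, so T = P/ω = 4540×10³ / 10.22 = 444200 N·m.
J = πd⁴/32 = π(0.296)⁴/32 = 7.536×10^-4 m⁴.
θ = T·L/(G·J) = 444200 × 4.58 / (76.5×10⁹ × 7.536×10^-4) = 0.03529 rad.

0.0353 rad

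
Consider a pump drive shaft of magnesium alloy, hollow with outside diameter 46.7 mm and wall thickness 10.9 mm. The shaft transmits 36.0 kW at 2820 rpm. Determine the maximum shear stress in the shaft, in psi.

962 psi

ω = 2π·2820/60 = 295.3 rad/s, so T = P/ω = 36.0×10³ / 295.3 = 121.9 N·m.
J = π(d_o⁴ − d_i⁴)/32 = π(0.0467⁴ − 0.0249⁴)/32 = 4.292×10^-7 m⁴.
τ_max = T·r/J = 121.9 × 0.0234 / 4.292×10^-7 = 6.632×10^6 Pa.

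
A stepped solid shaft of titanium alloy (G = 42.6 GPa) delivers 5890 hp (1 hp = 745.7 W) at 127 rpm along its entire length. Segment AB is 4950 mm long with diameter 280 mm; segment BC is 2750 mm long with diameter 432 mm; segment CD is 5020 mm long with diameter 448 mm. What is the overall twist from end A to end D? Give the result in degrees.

4.56°

ω = 2π·127/60 = 13.30 rad/s, so T = P/ω = 5890×745.7 / 13.30 = 330300 N·m.
J_AB = π(0.280)⁴/32 = 6.03×10^-4 m⁴; J_BC = π(0.432)⁴/32 = 3.42×10^-3 m⁴; J_CD = π(0.448)⁴/32 = 3.95×10^-3 m⁴.
θ = (T/G)·Σ L_i/J_i = (330300/42.6×10⁹)·(4.95/6.03×10^-4 + 2.75/3.42×10^-3 + 5.02/3.95×10^-3) = 0.07967 rad.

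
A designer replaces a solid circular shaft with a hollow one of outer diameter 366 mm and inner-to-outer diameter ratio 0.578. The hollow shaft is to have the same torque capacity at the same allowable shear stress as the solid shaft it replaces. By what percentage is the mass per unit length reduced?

27.9 %

Equal τ_max and T ⇒ the solid shaft needs d_s³ = d_o³(1−k⁴), so d_s = 366·(1−0.578⁴)^(1/3) = 351.8 mm.
Area ratio A_h/A_s = d_o²(1−k²)/d_s² = (1−k²)/(1−k⁴)^(2/3) = 0.7206.
Mass saving = 1 − 0.7206 = 27.9 %.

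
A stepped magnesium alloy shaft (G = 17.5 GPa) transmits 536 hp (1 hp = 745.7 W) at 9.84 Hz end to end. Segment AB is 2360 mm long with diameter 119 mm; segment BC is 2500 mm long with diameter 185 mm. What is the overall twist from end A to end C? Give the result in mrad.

ω = 2π·9.84 = 61.83 rad/s, so T = P/ω = 536×745.7 / 61.83 = 6465 N·m.
J_AB = π(0.119)⁴/32 = 1.97×10^-5 m⁴; J_BC = π(0.185)⁴/32 = 1.15×10^-4 m⁴.
θ = (T/G)·Σ L_i/J_i = (6465/17.5×10⁹)·(2.36/1.97×10^-5 + 2.50/1.15×10^-4) = 0.05231 rad.

52.3 mrad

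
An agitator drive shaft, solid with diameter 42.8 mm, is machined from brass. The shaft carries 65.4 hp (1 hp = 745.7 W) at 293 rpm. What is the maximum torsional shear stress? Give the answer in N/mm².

103 N/mm²

ω = 2π·293/60 = 30.68 rad/s, so T = P/ω = 65.4×745.7 / 30.68 = 1589 N·m.
J = πd⁴/32 = π(0.0428)⁴/32 = 3.294×10^-7 m⁴.
τ_max = T·r/J = 1589 × 0.0214 / 3.294×10^-7 = 1.032×10^8 Pa.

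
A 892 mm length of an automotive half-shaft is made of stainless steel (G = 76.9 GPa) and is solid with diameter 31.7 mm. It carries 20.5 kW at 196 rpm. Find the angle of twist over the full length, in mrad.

ω = 2π·196/60 = 20.53 rad/s, so T = P/ω = 20.5×10³ / 20.53 = 998.8 N·m.
J = πd⁴/32 = π(0.0317)⁴/32 = 9.914×10^-8 m⁴.
θ = T·L/(G·J) = 998.8 × 0.892 / (76.9×10⁹ × 9.914×10^-8) = 0.1169 rad.

117 mrad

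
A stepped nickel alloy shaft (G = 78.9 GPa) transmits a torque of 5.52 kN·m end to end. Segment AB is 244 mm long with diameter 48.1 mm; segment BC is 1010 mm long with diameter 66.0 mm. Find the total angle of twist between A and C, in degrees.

4.03°

J_AB = π(0.0481)⁴/32 = 5.26×10^-7 m⁴; J_BC = π(0.0660)⁴/32 = 1.86×10^-6 m⁴.
θ = (T/G)·Σ L_i/J_i = (5520/78.9×10⁹)·(0.244/5.26×10^-7 + 1.01/1.86×10^-6) = 0.07042 rad.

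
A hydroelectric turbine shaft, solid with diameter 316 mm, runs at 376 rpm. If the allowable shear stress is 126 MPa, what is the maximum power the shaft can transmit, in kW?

J = πd⁴/32 = π(0.316)⁴/32 = 9.789×10^-4 m⁴.
T_max = τ_allow·J/r = 1.26×10^8 × 9.789×10^-4 / 0.158 = 780700 N·m.
ω = 2π·376/60 = 39.37 rad/s, so P_max = T_max·ω = 3.074×10^7 W.

30700 kW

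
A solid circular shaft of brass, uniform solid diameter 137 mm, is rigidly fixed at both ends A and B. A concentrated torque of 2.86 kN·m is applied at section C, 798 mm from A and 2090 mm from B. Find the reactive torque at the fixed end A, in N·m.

With uniform GJ and both ends fixed, compatibility θ_AC = θ_CB gives T_A·a = T_B·b, together with T_A + T_B = T₀.
T_A = T₀·b/(a+b) = 2860·2090/2888 = 2070 N·m; T_B = 790.3 N·m.

2070 N·m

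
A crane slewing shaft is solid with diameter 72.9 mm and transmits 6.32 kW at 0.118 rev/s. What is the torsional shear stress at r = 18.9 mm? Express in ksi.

8.43 ksi

ω = 2π·0.118 = 0.7414 rad/s, so T = P/ω = 6.32×10³ / 0.7414 = 8524 N·m.
J = πd⁴/32 = π(0.0729)⁴/32 = 2.773×10^-6 m⁴.
Shear stress varies linearly with radius: τ = T·r/J = 8524 × 0.0189 / 2.773×10^-6 = 5.810×10^7 Pa.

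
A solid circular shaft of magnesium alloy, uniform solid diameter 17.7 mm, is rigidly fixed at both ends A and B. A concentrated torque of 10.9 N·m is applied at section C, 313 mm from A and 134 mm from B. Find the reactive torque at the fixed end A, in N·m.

3.27 N·m

With uniform GJ and both ends fixed, compatibility θ_AC = θ_CB gives T_A·a = T_B·b, together with T_A + T_B = T₀.
T_A = T₀·b/(a+b) = 10.90·134/447.0 = 3.268 N·m; T_B = 7.632 N·m.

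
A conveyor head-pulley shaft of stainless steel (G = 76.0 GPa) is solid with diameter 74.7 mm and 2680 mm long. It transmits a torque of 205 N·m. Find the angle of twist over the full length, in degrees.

J = πd⁴/32 = π(0.0747)⁴/32 = 3.057×10^-6 m⁴.
θ = T·L/(G·J) = 205.0 × 2.68 / (76.0×10⁹ × 3.057×10^-6) = 2.365×10^-3 rad.

0.135°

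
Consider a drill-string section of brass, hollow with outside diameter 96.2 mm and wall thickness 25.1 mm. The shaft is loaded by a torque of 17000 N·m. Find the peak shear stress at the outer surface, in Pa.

J = π(d_o⁴ − d_i⁴)/32 = π(0.0962⁴ − 0.0460⁴)/32 = 7.969×10^-6 m⁴.
τ_max = T·r/J = 17000 × 0.0481 / 7.969×10^-6 = 1.026×10^8 Pa.

1.03e8 Pa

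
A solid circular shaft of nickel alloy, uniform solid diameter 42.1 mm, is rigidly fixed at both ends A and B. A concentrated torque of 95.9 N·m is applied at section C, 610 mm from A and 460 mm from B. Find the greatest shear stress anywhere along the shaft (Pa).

With uniform GJ and both ends fixed, compatibility θ_AC = θ_CB gives T_A·a = T_B·b, together with T_A + T_B = T₀.
T_A = T₀·b/(a+b) = 95.90·460/1070 = 41.23 N·m; T_B = 54.67 N·m.
τ in each portion: τ_AC = 2.81×10^6 Pa, τ_CB = 3.73×10^6 Pa; maximum is in CB.
τ_max = T_CB·r/J = 54.67·0.0210/3.08×10^-7 = 3.732×10^6 Pa.

3.73e6 Pa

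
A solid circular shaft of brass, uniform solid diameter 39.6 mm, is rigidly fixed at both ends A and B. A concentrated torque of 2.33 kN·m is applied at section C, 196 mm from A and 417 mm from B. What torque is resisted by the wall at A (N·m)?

With uniform GJ and both ends fixed, compatibility θ_AC = θ_CB gives T_A·a = T_B·b, together with T_A + T_B = T₀.
T_A = T₀·b/(a+b) = 2330·417/613.0 = 1585 N·m; T_B = 745.0 N·m.

1590 N·m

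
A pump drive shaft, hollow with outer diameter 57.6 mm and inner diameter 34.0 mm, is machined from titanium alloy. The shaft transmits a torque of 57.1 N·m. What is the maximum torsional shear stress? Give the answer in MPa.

1.73 MPa

J = π(d_o⁴ − d_i⁴)/32 = π(0.0576⁴ − 0.0340⁴)/32 = 9.495×10^-7 m⁴.
τ_max = T·r/J = 57.10 × 0.0288 / 9.495×10^-7 = 1.732×10^6 Pa.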